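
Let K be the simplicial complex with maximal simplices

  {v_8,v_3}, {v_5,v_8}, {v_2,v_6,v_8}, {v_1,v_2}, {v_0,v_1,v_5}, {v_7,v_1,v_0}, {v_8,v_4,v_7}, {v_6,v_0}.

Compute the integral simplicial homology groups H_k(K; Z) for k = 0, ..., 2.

We work with the vertex ordering v_0 < v_1 < v_2 < v_3 < v_4 < v_5 < v_6 < v_7 < v_8. The simplices of K, each written with vertices in increasing order, are:

  0-simplices (9): [v_0], [v_1], [v_2], [v_3], [v_4], [v_5], [v_6], [v_7], [v_8]
  1-simplices (15): (15 of them)
  2-simplices (4): [v_0,v_1,v_5], [v_0,v_1,v_7], [v_2,v_6,v_8], [v_4,v_7,v_8]

giving chain groups C_0 ≅ Z^9, C_1 ≅ Z^15, C_2 ≅ Z^4.

Boundary ∂_1: C_1 → C_0 maps an edge to its endpoints' difference, ∂[p,q] = q − p. For instance
  ∂[v_1,v_7] = [v_7] − [v_1].
As a 9×15 matrix over Z this has rank 8, with invariant factors (1,1,1,1,1,1,1,1).

Boundary ∂_2: C_2 → C_1 maps a triangle to the signed sum of its edges. For instance
  ∂[v_0,v_1,v_5] = [v_1,v_5] − [v_0,v_5] + [v_0,v_1],
  ∂[v_0,v_1,v_7] = [v_1,v_7] − [v_0,v_7] + [v_0,v_1].
The 15×4 boundary matrix has rank 4 and Smith normal form diag(1,1,1,1).

Now H_k = ker ∂_k / im ∂_{k+1}, so:

  H_0: rank C_0 − rank ∂_1 = 9 − 8 = 1, and the invariant factors of ∂_1 are all 1, so H_0 = Z.
  H_1: rank ker ∂_1 − rank ∂_2 = (15 − 8) − 4 = 3, and the invariant factors of ∂_2 are all 1, so H_1 = Z^3.
  H_2: rank ker ∂_2 − rank ∂_3 = (4 − 4) − 0 = 0, and there is no ∂_3, so H_2 = 0.

H_0 = Z,  H_1 = Z^3,  H_2 = 0.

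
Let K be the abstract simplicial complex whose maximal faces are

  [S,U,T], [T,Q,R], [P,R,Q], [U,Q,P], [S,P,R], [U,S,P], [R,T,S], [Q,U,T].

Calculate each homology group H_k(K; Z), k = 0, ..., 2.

H_0 ≅ Z,  H_1 = 0,  H_2 ≅ Z.

K has 6 vertices, 12 edges, 8 triangles.
rank ∂_0 = 0, rank ∂_1 = 5 ⇒ b_0 = 6 − 0 − 5 = 1; all invariant factors of ∂_1 are 1 so no torsion. So H_0 = Z.
rank ∂_1 = 5, rank ∂_2 = 7 ⇒ b_1 = 12 − 5 − 7 = 0; all invariant factors of ∂_2 are 1 so no torsion. So H_1 = 0.
rank ∂_2 = 7, rank ∂_3 = 0 ⇒ b_2 = 8 − 7 − 0 = 1. So H_2 = Z.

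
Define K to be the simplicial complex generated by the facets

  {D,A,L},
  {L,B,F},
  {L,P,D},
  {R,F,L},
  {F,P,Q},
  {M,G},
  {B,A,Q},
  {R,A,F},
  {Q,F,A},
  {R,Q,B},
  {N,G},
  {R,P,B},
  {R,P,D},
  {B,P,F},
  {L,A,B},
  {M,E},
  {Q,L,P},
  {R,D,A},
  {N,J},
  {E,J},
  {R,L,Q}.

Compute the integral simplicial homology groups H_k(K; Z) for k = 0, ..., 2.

Fix the vertex order A < B < D < E < F < G < J < L < M < N < P < Q < R and write every simplex with vertices in increasing order. Then dim K = 2 and the simplices of K are:

  0-simplices (13): A, B, D, E, F, G, J, L, M, N, P, Q, R
  1-simplices (29): AB, AD, AF, AL, AQ, AR, BF, BL, BP, BQ, BR, DL, DP, DR, EJ, EM, FL, FP, FQ, FR, GM, GN, JN, LP, LQ, LR, PQ, PR, QR
  2-simplices (16): ABL, ABQ, ADL, ADR, AFQ, AFR, BFL, BFP, BPR, BQR, DLP, DPR, FLR, FPQ, LPQ, LQR

so the chain groups are C_0 ≅ Z^13, C_1 ≅ Z^29, C_2 ≅ Z^16.

∂_1: C_1 → C_0 maps an edge to its endpoints' difference, ∂[p,q] = q − p.
The resulting 13×29 matrix has rank 11, and its Smith normal form has invariant factors (1,1,1,1,1,1,1,1,1,1,1).

∂_2: C_2 → C_1 maps a triangle to the signed sum of its edges. For instance
  ∂DLP = LP − DP + DL,
  ∂BQR = QR − BR + BQ.
As a 29×16 matrix over Z this has rank 15, with invariant factors (1,1,1,1,1,1,1,1,1,1,1,1,1,1,1).

Reading off H_k = ker ∂_k / im ∂_{k+1}:

  H_0: rank C_0 − rank ∂_1 = 13 − 11 = 2, and the invariant factors of ∂_1 are all 1, so H_0 ≅ Z^2.
  H_1: rank ker ∂_1 − rank ∂_2 = (29 − 11) − 15 = 3, and the invariant factors of ∂_2 are all 1, so H_1 ≅ Z^3.
  H_2: rank ker ∂_2 − rank ∂_3 = (16 − 15) − 0 = 1, and there is no ∂_3, so H_2 ≅ Z.

(K is a triangulation of the disjoint union of the circle S^1 and the torus T^2.)

H_0 ≅ Z^2,  H_1 ≅ Z^3,  H_2 ≅ Z.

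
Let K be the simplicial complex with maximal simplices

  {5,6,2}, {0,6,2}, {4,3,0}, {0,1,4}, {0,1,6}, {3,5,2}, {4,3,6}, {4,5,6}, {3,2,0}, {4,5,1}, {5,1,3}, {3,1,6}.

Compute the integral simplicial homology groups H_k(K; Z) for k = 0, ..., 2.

H_0 ≅ Z,  H_1 ≅ Z/2,  H_2 = 0.

We work with the vertex ordering 0 < 1 < 2 < 3 < 4 < 5 < 6. The simplices of K, each written with vertices in increasing order, are:

  0-simplices (7): [0], [1], [2], [3], [4], [5], [6]
  1-simplices (18): [0,1], [0,2], [0,3], [0,4], [0,6], [1,3], [1,4], [1,5], [1,6], [2,3], [2,5], [2,6], [3,4], [3,5], [3,6], [4,5], [4,6], [5,6]
  2-simplices (12): [0,1,4], [0,1,6], [0,2,3], [0,2,6], [0,3,4], [1,3,5], [1,3,6], [1,4,5], [2,3,5], [2,5,6], [3,4,6], [4,5,6]

so the chain groups are C_0 ≅ Z^7, C_1 ≅ Z^18, C_2 ≅ Z^12.

∂_1: C_1 → C_0 maps an edge to its endpoints' difference, ∂[p,q] = q − p. For instance
  ∂[1,3] = [3] − [1].
The 7×18 boundary matrix has rank 6 and Smith normal form diag(1,1,1,1,1,1).

The boundary map ∂_2: C_2 → C_1 sends each 2-simplex [p,q,r] to [q,r] − [p,r] + [p,q]. For instance
  ∂[0,1,4] = [1,4] − [0,4] + [0,1],
  ∂[1,4,5] = [4,5] − [1,5] + [1,4].
The resulting 18×12 matrix has rank 12, and its Smith normal form has invariant factors (1,1,1,1,1,1,1,1,1,1,1,2).

Now H_k = ker ∂_k / im ∂_{k+1}, so:

  H_0: rank C_0 − rank ∂_1 = 7 − 6 = 1, and the invariant factors of ∂_1 are all 1, so H_0 = Z.
  H_1: rank ker ∂_1 − rank ∂_2 = (18 − 6) − 12 = 0, and ∂_2 has invariant factor 2 > 1, so H_1 = Z/2.
  H_2: rank ker ∂_2 − rank ∂_3 = (12 − 12) − 0 = 0, and there is no ∂_3, so H_2 = 0.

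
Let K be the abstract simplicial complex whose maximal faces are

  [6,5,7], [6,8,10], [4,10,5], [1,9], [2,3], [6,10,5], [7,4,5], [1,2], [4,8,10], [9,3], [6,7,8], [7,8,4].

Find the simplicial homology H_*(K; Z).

Take the total order 1 < 2 < 3 < 4 < 5 < 6 < 7 < 8 < 9 < 10 on the vertex set. Then K (dimension 2) consists of the simplices:

  0-simplices (10): [1], [2], [3], [4], [5], [6], [7], [8], [9], [10]
  1-simplices (16): [1,2], [1,9], [2,3], [3,9], [4,5], [4,7], [4,8], [4,10], [5,6], [5,7], [5,10], [6,7], [6,8], [6,10], [7,8], [8,10]
  2-simplices (8): [4,5,7], [4,5,10], [4,7,8], [4,8,10], [5,6,7], [5,6,10], [6,7,8], [6,8,10]

giving chain groups C_0 ≅ Z^10, C_1 ≅ Z^16, C_2 ≅ Z^8.

The boundary map ∂_1: C_1 → C_0 maps an edge to its endpoints' difference, ∂[p,q] = q − p. For instance
  ∂[6,7] = [7] − [6].
The 10×16 boundary matrix has rank 8 and Smith normal form diag(1,1,1,1,1,1,1,1).

The boundary map ∂_2: C_2 → C_1 maps a triangle to the signed sum of its edges. For instance
  ∂[4,8,10] = [8,10] − [4,10] + [4,8],
  ∂[4,5,10] = [5,10] − [4,10] + [4,5].
As a 16×8 matrix over Z this has rank 7, with invariant factors (1,1,1,1,1,1,1).

From H_k ≅ ker(∂_k) / im(∂_{k+1}) we obtain:

  H_0: rank C_0 − rank ∂_1 = 10 − 8 = 2, and the invariant factors of ∂_1 are all 1, so H_0 = Z^2.
  H_1: rank ker ∂_1 − rank ∂_2 = (16 − 8) − 7 = 1, and the invariant factors of ∂_2 are all 1, so H_1 = Z.
  H_2: rank ker ∂_2 − rank ∂_3 = (8 − 7) − 0 = 1, and there is no ∂_3, so H_2 = Z.

As a check, the Euler characteristic is 10 − 16 + 8 = 2, which agrees with 2 − 1 + 1 = 2.

H_0 = Z^2,  H_1 = Z,  H_2 = Z.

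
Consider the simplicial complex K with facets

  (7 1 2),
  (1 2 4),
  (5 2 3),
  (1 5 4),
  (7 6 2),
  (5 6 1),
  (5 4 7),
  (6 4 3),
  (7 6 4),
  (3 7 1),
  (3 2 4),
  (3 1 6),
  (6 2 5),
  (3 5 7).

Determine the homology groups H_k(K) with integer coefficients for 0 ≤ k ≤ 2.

H_0 = Z,  H_1 = Z^2,  H_2 = Z.

Take the total order 1 < 2 < 3 < 4 < 5 < 6 < 7 on the vertex set. Then K (dimension 2) consists of the simplices:

  0-simplices (7): [1], [2], [3], [4], [5], [6], [7]
  1-simplices (21): [1,2], [1,3], [1,4], [1,5], [1,6], [1,7], [2,3], [2,4], [2,5], [2,6], [2,7], [3,4], [3,5], [3,6], [3,7], [4,5], [4,6], [4,7], [5,6], [5,7], [6,7]
  2-simplices (14): [1,2,4], [1,2,7], [1,3,6], [1,3,7], [1,4,5], [1,5,6], [2,3,4], [2,3,5], [2,5,6], [2,6,7], [3,4,6], [3,5,7], [4,5,7], [4,6,7]

Hence C_0 ≅ Z^7, C_1 ≅ Z^21, C_2 ≅ Z^14.

The boundary map ∂_1: C_1 → C_0 maps an edge to its endpoints' difference, ∂[p,q] = q − p. For instance
  ∂[1,2] = [2] − [1].
As a 7×21 matrix over Z this has rank 6, with invariant factors (1,1,1,1,1,1).

∂_2: C_2 → C_1 sends each 2-simplex [p,q,r] to [q,r] − [p,r] + [p,q]. For instance
  ∂[4,5,7] = [5,7] − [4,7] + [4,5],
  ∂[1,2,7] = [2,7] − [1,7] + [1,2].
As a 21×14 matrix over Z this has rank 13, with invariant factors (1,1,1,1,1,1,1,1,1,1,1,1,1).

Computing H_k = (kernel of ∂_k) / (image of ∂_{k+1}):

  H_0: rank C_0 − rank ∂_1 = 7 − 6 = 1, and the invariant factors of ∂_1 are all 1, so H_0 = Z.
  H_1: rank ker ∂_1 − rank ∂_2 = (21 − 6) − 13 = 2, and the invariant factors of ∂_2 are all 1, so H_1 = Z^2.
  H_2: rank ker ∂_2 − rank ∂_3 = (14 − 13) − 0 = 1, and there is no ∂_3, so H_2 = Z.

(K is a triangulation of the torus T^2.)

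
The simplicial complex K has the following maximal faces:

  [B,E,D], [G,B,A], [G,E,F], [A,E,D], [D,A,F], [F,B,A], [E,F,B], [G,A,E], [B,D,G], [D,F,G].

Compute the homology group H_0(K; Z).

K has 6 vertices, 15 edges, 10 triangles.
rank ∂_0 = 0, rank ∂_1 = 5 ⇒ b_0 = 6 − 0 − 5 = 1; all invariant factors of ∂_1 are 1 so no torsion. So H_0 = Z.

H_0 ≅ Z.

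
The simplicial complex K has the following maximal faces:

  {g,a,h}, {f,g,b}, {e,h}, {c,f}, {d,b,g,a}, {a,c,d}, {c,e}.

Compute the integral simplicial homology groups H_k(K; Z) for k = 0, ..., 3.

H_0 = Z,  H_1 = Z^2,  H_2 = 0,  H_3 = 0.

Take the total order a < b < c < d < e < f < g < h on the vertex set. Then K (dimension 3) consists of the simplices:

  0-simplices (8): a, b, c, d, e, f, g, h
  1-simplices (15): ab, ac, ad, ag, ah, bd, bf, bg, cd, ce, cf, dg, eh, fg, gh
  2-simplices (7): abd, abg, acd, adg, agh, bdg, bfg
  3-simplices (1): abdg

Hence C_0 ≅ Z^8, C_1 ≅ Z^15, C_2 ≅ Z^7, C_3 ≅ Z^1.

The boundary map ∂_1: C_1 → C_0 is given by ∂[p,q] = [q] − [p]. For instance
  ∂ag = g − a.
The 8×15 boundary matrix has rank 7 and Smith normal form diag(1,1,1,1,1,1,1).

∂_2: C_2 → C_1 acts by ∂[p,q,r] = [q,r] − [p,r] + [p,q]. For instance
  ∂bdg = dg − bg + bd,
  ∂acd = cd − ad + ac.
The 15×7 boundary matrix has rank 6 and Smith normal form diag(1,1,1,1,1,1).

∂_3: C_3 → C_2 sends each 3-simplex σ to the alternating sum Σ_i (−1)^i (σ with its i-th vertex removed). For instance
  ∂abdg = bdg − adg + abg − abd.
This gives a 7×1 integer matrix of rank 1; reducing to Smith normal form yields diagonal entries (1).

Computing H_k = (kernel of ∂_k) / (image of ∂_{k+1}):

  H_0: rank C_0 − rank ∂_1 = 8 − 7 = 1, and the invariant factors of ∂_1 are all 1, so H_0 ≅ Z.
  H_1: rank ker ∂_1 − rank ∂_2 = (15 − 7) − 6 = 2, and the invariant factors of ∂_2 are all 1, so H_1 ≅ Z^2.
  H_2: rank ker ∂_2 − rank ∂_3 = (7 − 6) − 1 = 0, and the invariant factors of ∂_3 are all 1, so H_2 ≅ 0.
  H_3: rank ker ∂_3 − rank ∂_4 = (1 − 1) − 0 = 0, and there is no ∂_4, so H_3 ≅ 0.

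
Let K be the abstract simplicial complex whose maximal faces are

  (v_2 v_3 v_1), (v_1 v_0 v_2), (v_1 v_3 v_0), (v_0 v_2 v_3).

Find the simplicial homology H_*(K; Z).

H_0 ≅ Z,  H_1 = 0,  H_2 ≅ Z.

We work with the vertex ordering v_0 < v_1 < v_2 < v_3. The simplices of K, each written with vertices in increasing order, are:

  0-simplices (4): [v_0], [v_1], [v_2], [v_3]
  1-simplices (6): [v_0,v_1], [v_0,v_2], [v_0,v_3], [v_1,v_2], [v_1,v_3], [v_2,v_3]
  2-simplices (4): [v_0,v_1,v_2], [v_0,v_1,v_3], [v_0,v_2,v_3], [v_1,v_2,v_3]

so the chain groups are C_0 ≅ Z^4, C_1 ≅ Z^6, C_2 ≅ Z^4.

Boundary ∂_1: C_1 → C_0 is given by ∂[p,q] = [q] − [p].
As a 4×6 matrix over Z this has rank 3, with invariant factors (1,1,1).

Boundary ∂_2: C_2 → C_1 sends each 2-simplex [p,q,r] to [q,r] − [p,r] + [p,q]. For instance
  ∂[v_0,v_1,v_2] = [v_1,v_2] − [v_0,v_2] + [v_0,v_1],
  ∂[v_0,v_1,v_3] = [v_1,v_3] − [v_0,v_3] + [v_0,v_1].
The 6×4 boundary matrix has rank 3 and Smith normal form diag(1,1,1).

Now H_k = ker ∂_k / im ∂_{k+1}, so:

  H_0: rank C_0 − rank ∂_1 = 4 − 3 = 1, and the invariant factors of ∂_1 are all 1, so H_0 ≅ Z.
  H_1: rank ker ∂_1 − rank ∂_2 = (6 − 3) − 3 = 0, and the invariant factors of ∂_2 are all 1, so H_1 ≅ 0.
  H_2: rank ker ∂_2 − rank ∂_3 = (4 − 3) − 0 = 1, and there is no ∂_3, so H_2 ≅ Z.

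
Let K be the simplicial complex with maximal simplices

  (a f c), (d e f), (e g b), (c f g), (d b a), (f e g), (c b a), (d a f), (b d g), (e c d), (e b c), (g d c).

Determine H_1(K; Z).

H_1 ≅ Z/2Z.

Take the total order a < b < c < d < e < f < g on the vertex set. Then K (dimension 2) consists of the simplices:

  0-simplices (7): a, b, c, d, e, f, g
  1-simplices (18): ab, ac, ad, af, bc, bd, be, bg, cd, ce, cf, cg, de, df, dg, ef, eg, fg
  2-simplices (12): abc, abd, acf, adf, bce, bdg, beg, cde, cdg, cfg, def, efg

so the chain groups are C_0 ≅ Z^7, C_1 ≅ Z^18, C_2 ≅ Z^12.

∂_1: C_1 → C_0 is given by ∂[p,q] = [q] − [p]. For instance
  ∂ab = b − a.
The 7×18 boundary matrix has rank 6 and Smith normal form diag(1,1,1,1,1,1).

Boundary ∂_2: C_2 → C_1 acts by ∂[p,q,r] = [q,r] − [p,r] + [p,q]. For instance
  ∂cdg = dg − cg + cd,
  ∂beg = eg − bg + be.
The resulting 18×12 matrix has rank 12, and its Smith normal form has invariant factors (1,1,1,1,1,1,1,1,1,1,1,2).

Reading off H_k = ker ∂_k / im ∂_{k+1}:

  H_1: rank ker ∂_1 − rank ∂_2 = (18 − 6) − 12 = 0, and ∂_2 has invariant factor 2 > 1, so H_1 = Z/2Z.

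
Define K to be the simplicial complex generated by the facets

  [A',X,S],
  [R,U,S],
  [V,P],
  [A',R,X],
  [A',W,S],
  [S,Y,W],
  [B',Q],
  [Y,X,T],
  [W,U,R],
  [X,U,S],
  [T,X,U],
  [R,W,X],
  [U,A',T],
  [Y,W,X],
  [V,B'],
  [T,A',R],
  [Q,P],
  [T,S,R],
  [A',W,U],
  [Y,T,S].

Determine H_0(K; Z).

K has 12 vertices, 28 edges, 16 triangles.
rank ∂_0 = 0, rank ∂_1 = 10 ⇒ b_0 = 12 − 0 − 10 = 2; all invariant factors of ∂_1 are 1 so no torsion. So H_0 = Z^2.

H_0 ≅ Z^2.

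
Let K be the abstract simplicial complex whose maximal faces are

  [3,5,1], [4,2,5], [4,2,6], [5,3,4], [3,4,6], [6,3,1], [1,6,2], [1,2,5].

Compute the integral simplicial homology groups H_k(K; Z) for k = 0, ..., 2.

H_0 = Z,  H_1 = 0,  H_2 = Z.

K has 6 vertices, 12 edges, 8 triangles.
rank ∂_0 = 0, rank ∂_1 = 5 ⇒ b_0 = 6 − 0 − 5 = 1; all invariant factors of ∂_1 are 1 so no torsion. So H_0 = Z.
rank ∂_1 = 5, rank ∂_2 = 7 ⇒ b_1 = 12 − 5 − 7 = 0; all invariant factors of ∂_2 are 1 so no torsion. So H_1 = 0.
rank ∂_2 = 7, rank ∂_3 = 0 ⇒ b_2 = 8 − 7 − 0 = 1. So H_2 = Z.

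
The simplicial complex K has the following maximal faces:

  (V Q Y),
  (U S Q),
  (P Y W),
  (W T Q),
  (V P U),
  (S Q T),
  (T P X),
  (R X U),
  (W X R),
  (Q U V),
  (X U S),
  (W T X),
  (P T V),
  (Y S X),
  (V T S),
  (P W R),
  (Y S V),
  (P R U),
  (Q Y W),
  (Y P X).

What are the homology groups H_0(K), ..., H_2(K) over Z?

Take the total order P < Q < R < S < T < U < V < W < X < Y on the vertex set. Then K (dimension 2) consists of the simplices:

  0-simplices (10): P, Q, R, S, T, U, V, W, X, Y
  1-simplices (30): PR, PT, PU, PV, PW, PX, PY, QS, QT, QU, QV, QW, QY, RU, RW, RX, ST, SU, SV, SX, SY, TV, TW, TX, UV, UX, VY, WX, WY, XY
  2-simplices (20): PRU, PRW, PTV, PTX, PUV, PWY, PXY, QST, QSU, QTW, QUV, QVY, QWY, RUX, RWX, STV, SUX, SVY, SXY, TWX

giving chain groups C_0 ≅ Z^10, C_1 ≅ Z^30, C_2 ≅ Z^20.

∂_1: C_1 → C_0 maps an edge to its endpoints' difference, ∂[p,q] = q − p. For instance
  ∂XY = Y − X.
This gives a 10×30 integer matrix of rank 9; reducing to Smith normal form yields diagonal entries (1,1,1,1,1,1,1,1,1).

∂_2: C_2 → C_1 acts by ∂[p,q,r] = [q,r] − [p,r] + [p,q]. For instance
  ∂QST = ST − QT + QS,
  ∂STV = TV − SV + ST.
The 30×20 boundary matrix has rank 20 and Smith normal form diag(1,1,1,1,1,1,1,1,1,1,1,1,1,1,1,1,1,1,1,2).

Reading off H_k = ker ∂_k / im ∂_{k+1}:

  H_0: rank C_0 − rank ∂_1 = 10 − 9 = 1, and the invariant factors of ∂_1 are all 1, so H_0 ≅ Z.
  H_1: rank ker ∂_1 − rank ∂_2 = (30 − 9) − 20 = 1, and ∂_2 has invariant factor 2 > 1, so H_1 ≅ Z ⊕ Z_2.
  H_2: rank ker ∂_2 − rank ∂_3 = (20 − 20) − 0 = 0, and there is no ∂_3, so H_2 ≅ 0.

As a check, the Euler characteristic is 10 − 30 + 20 = 0, which agrees with 1 − 1 + 0 = 0.

H_0 ≅ Z,  H_1 ≅ Z ⊕ Z_2,  H_2 = 0.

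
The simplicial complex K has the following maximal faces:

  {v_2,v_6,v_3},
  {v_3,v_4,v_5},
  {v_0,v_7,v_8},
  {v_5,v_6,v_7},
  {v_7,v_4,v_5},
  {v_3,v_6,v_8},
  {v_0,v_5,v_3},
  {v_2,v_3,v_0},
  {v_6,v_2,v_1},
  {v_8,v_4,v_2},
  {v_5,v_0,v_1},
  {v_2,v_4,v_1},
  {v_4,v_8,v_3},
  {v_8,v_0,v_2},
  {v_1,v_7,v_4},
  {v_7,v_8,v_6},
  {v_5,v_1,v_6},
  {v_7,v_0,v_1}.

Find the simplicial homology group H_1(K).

Take the total order v_0 < v_1 < v_2 < v_3 < v_4 < v_5 < v_6 < v_7 < v_8 on the vertex set. Then K (dimension 2) consists of the simplices:

  0-simplices (9): [v_0], [v_1], [v_2], [v_3], [v_4], [v_5], [v_6], [v_7], [v_8]
  1-simplices (27): (27 of them)
  2-simplices (18): (18 of them)

so the chain groups are C_0 ≅ Z^9, C_1 ≅ Z^27, C_2 ≅ Z^18.

∂_1: C_1 → C_0 is given by ∂[p,q] = [q] − [p].
The resulting 9×27 matrix has rank 8, and its Smith normal form has invariant factors (1,1,1,1,1,1,1,1).

Boundary ∂_2: C_2 → C_1 maps a triangle to the signed sum of its edges. For instance
  ∂[v_0,v_2,v_8] = [v_2,v_8] − [v_0,v_8] + [v_0,v_2],
  ∂[v_4,v_5,v_7] = [v_5,v_7] − [v_4,v_7] + [v_4,v_5].
This gives a 27×18 integer matrix of rank 18; reducing to Smith normal form yields diagonal entries (1,1,1,1,1,1,1,1,1,1,1,1,1,1,1,1,1,2).

Reading off H_k = ker ∂_k / im ∂_{k+1}:

  H_1: rank ker ∂_1 − rank ∂_2 = (27 − 8) − 18 = 1, and ∂_2 has invariant factor 2 > 1, so H_1 ≅ Z ⊕ Z/2.

(K is a triangulation of the Klein bottle.)

H_1 = Z ⊕ Z/2.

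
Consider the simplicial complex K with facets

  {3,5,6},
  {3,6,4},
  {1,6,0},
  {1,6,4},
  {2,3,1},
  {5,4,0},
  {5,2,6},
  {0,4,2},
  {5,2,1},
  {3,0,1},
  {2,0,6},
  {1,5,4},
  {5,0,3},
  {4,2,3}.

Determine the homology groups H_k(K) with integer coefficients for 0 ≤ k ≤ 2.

Order the vertices as 0 < 1 < 2 < 3 < 4 < 5 < 6. Listing each simplex with vertices in this order, K has dimension 2 with simplices:

  0-simplices (7): [0], [1], [2], [3], [4], [5], [6]
  1-simplices (21): [0,1], [0,2], [0,3], [0,4], [0,5], [0,6], [1,2], [1,3], [1,4], [1,5], [1,6], [2,3], [2,4], [2,5], [2,6], [3,4], [3,5], [3,6], [4,5], [4,6], [5,6]
  2-simplices (14): [0,1,3], [0,1,6], [0,2,4], [0,2,6], [0,3,5], [0,4,5], [1,2,3], [1,2,5], [1,4,5], [1,4,6], [2,3,4], [2,5,6], [3,4,6], [3,5,6]

giving chain groups C_0 ≅ Z^7, C_1 ≅ Z^21, C_2 ≅ Z^14.

Boundary ∂_1: C_1 → C_0 is given by ∂[p,q] = [q] − [p]. For instance
  ∂[3,4] = [4] − [3].
This gives a 7×21 integer matrix of rank 6; reducing to Smith normal form yields diagonal entries (1,1,1,1,1,1).

Boundary ∂_2: C_2 → C_1 acts by ∂[p,q,r] = [q,r] − [p,r] + [p,q]. For instance
  ∂[0,1,3] = [1,3] − [0,3] + [0,1],
  ∂[1,2,5] = [2,5] − [1,5] + [1,2].
The resulting 21×14 matrix has rank 13, and its Smith normal form has invariant factors (1,1,1,1,1,1,1,1,1,1,1,1,1).

Computing H_k = (kernel of ∂_k) / (image of ∂_{k+1}):

  H_0: rank C_0 − rank ∂_1 = 7 − 6 = 1, and the invariant factors of ∂_1 are all 1, so H_0 ≅ Z.
  H_1: rank ker ∂_1 − rank ∂_2 = (21 − 6) − 13 = 2, and the invariant factors of ∂_2 are all 1, so H_1 ≅ Z^2.
  H_2: rank ker ∂_2 − rank ∂_3 = (14 − 13) − 0 = 1, and there is no ∂_3, so H_2 ≅ Z.

As a check, the Euler characteristic is 7 − 21 + 14 = 0, which agrees with 1 − 2 + 1 = 0.

H_0 ≅ Z,  H_1 ≅ Z^2,  H_2 ≅ Z.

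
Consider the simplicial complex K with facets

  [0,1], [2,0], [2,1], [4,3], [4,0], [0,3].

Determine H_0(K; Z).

H_0 = Z.

Take the total order 0 < 1 < 2 < 3 < 4 on the vertex set. Then K (dimension 1) consists of the simplices:

  0-simplices (5): [0], [1], [2], [3], [4]
  1-simplices (6): [0,1], [0,2], [0,3], [0,4], [1,2], [3,4]

giving chain groups C_0 ≅ Z^5, C_1 ≅ Z^6.

The boundary map ∂_1: C_1 → C_0 maps an edge to its endpoints' difference, ∂[p,q] = q − p.
The 5×6 boundary matrix has rank 4 and Smith normal form diag(1,1,1,1).

Now H_k = ker ∂_k / im ∂_{k+1}, so:

  H_0: rank C_0 − rank ∂_1 = 5 − 4 = 1, and the invariant factors of ∂_1 are all 1, so H_0 = Z.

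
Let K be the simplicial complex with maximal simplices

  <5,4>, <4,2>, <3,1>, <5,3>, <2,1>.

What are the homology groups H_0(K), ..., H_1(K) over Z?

Fix the vertex order 1 < 2 < 3 < 4 < 5 and write every simplex with vertices in increasing order. Then dim K = 1 and the simplices of K are:

  0-simplices (5): [1], [2], [3], [4], [5]
  1-simplices (5): [1,2], [1,3], [2,4], [3,5], [4,5]

giving chain groups C_0 ≅ Z^5, C_1 ≅ Z^5.

∂_1: C_1 → C_0 sends each edge [p,q] (with p < q) to q − p. For instance
  ∂[2,4] = [4] − [2].
The 5×5 boundary matrix has rank 4 and Smith normal form diag(1,1,1,1).

Computing H_k = (kernel of ∂_k) / (image of ∂_{k+1}):

  H_0: rank C_0 − rank ∂_1 = 5 − 4 = 1, and the invariant factors of ∂_1 are all 1, so H_0 = Z.
  H_1: rank ker ∂_1 − rank ∂_2 = (5 − 4) − 0 = 1, and there is no ∂_2, so H_1 = Z.

As a check, the Euler characteristic is 5 − 5 = 0, which agrees with 1 − 1 = 0.

H_0 = Z,  H_1 = Z.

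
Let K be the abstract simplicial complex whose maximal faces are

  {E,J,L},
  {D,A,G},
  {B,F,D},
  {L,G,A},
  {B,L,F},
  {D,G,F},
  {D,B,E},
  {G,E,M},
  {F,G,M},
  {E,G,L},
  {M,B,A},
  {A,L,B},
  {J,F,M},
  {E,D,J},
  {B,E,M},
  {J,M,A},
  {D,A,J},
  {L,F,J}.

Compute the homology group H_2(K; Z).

H_2 = Z.

Take the total order A < B < D < E < F < G < J < L < M on the vertex set. Then K (dimension 2) consists of the simplices:

  0-simplices (9): A, B, D, E, F, G, J, L, M
  1-simplices (27): AB, AD, AG, AJ, AL, AM, BD, BE, BF, BL, BM, DE, DF, DG, DJ, EG, EJ, EL, EM, FG, FJ, FL, FM, GL, GM, JL, JM
  2-simplices (18): ABL, ABM, ADG, ADJ, AGL, AJM, BDE, BDF, BEM, BFL, DEJ, DFG, EGL, EGM, EJL, FGM, FJL, FJM

so the chain groups are C_0 ≅ Z^9, C_1 ≅ Z^27, C_2 ≅ Z^18.

∂_1: C_1 → C_0 is given by ∂[p,q] = [q] − [p]. For instance
  ∂DE = E − D.
This gives a 9×27 integer matrix of rank 8; reducing to Smith normal form yields diagonal entries (1,1,1,1,1,1,1,1).

The boundary map ∂_2: C_2 → C_1 maps a triangle to the signed sum of its edges. For instance
  ∂ADJ = DJ − AJ + AD,
  ∂EGL = GL − EL + EG.
The resulting 27×18 matrix has rank 17, and its Smith normal form has invariant factors (1,1,1,1,1,1,1,1,1,1,1,1,1,1,1,1,1).

Now H_k = ker ∂_k / im ∂_{k+1}, so:

  H_2: rank ker ∂_2 − rank ∂_3 = (18 − 17) − 0 = 1, and there is no ∂_3, so H_2 ≅ Z.

(K is a triangulation of the torus T^2.)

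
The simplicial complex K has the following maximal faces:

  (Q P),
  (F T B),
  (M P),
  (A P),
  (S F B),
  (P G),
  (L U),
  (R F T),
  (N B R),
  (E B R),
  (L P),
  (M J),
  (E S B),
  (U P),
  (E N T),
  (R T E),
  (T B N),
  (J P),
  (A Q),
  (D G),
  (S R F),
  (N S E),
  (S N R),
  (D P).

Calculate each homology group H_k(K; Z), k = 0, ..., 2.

Order the vertices as A < B < D < E < F < G < J < L < M < N < P < Q < R < S < T < U. Listing each simplex with vertices in this order, K has dimension 2 with simplices:

  0-simplices (16): A, B, D, E, F, G, J, L, M, N, P, Q, R, S, T, U
  1-simplices (30): AP, AQ, BE, BF, BN, BR, BS, BT, DG, DP, EN, ER, ES, ET, FR, FS, FT, GP, JM, JP, LP, LU, MP, NR, NS, NT, PQ, PU, RS, RT
  2-simplices (12): BER, BES, BFS, BFT, BNR, BNT, ENS, ENT, ERT, FRS, FRT, NRS

so the chain groups are C_0 ≅ Z^16, C_1 ≅ Z^30, C_2 ≅ Z^12.

Boundary ∂_1: C_1 → C_0 sends each edge [p,q] (with p < q) to q − p. For instance
  ∂NT = T − N.
The 16×30 boundary matrix has rank 14 and Smith normal form diag(1,1,1,1,1,1,1,1,1,1,1,1,1,1).

Boundary ∂_2: C_2 → C_1 sends each 2-simplex [p,q,r] to [q,r] − [p,r] + [p,q]. For instance
  ∂FRS = RS − FS + FR,
  ∂BNR = NR − BR + BN.
This gives a 30×12 integer matrix of rank 12; reducing to Smith normal form yields diagonal entries (1,1,1,1,1,1,1,1,1,1,1,2).

Now H_k = ker ∂_k / im ∂_{k+1}, so:

  H_0: rank C_0 − rank ∂_1 = 16 − 14 = 2, and the invariant factors of ∂_1 are all 1, so H_0 ≅ Z^2.
  H_1: rank ker ∂_1 − rank ∂_2 = (30 − 14) − 12 = 4, and ∂_2 has invariant factor 2 > 1, so H_1 ≅ Z^4 ⊕ Z/2.
  H_2: rank ker ∂_2 − rank ∂_3 = (12 − 12) − 0 = 0, and there is no ∂_3, so H_2 ≅ 0.

As a check, the Euler characteristic is 16 − 30 + 12 = -2, which agrees with 2 − 4 + 0 = -2.

H_0 = Z^2,  H_1 = Z^4 ⊕ Z/2,  H_2 = 0.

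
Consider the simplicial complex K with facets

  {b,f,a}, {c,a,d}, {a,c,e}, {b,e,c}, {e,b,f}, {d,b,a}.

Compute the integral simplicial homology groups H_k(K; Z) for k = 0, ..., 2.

Order the vertices as a < b < c < d < e < f. Listing each simplex with vertices in this order, K has dimension 2 with simplices:

  0-simplices (6): a, b, c, d, e, f
  1-simplices (12): ab, ac, ad, ae, af, bc, bd, be, bf, cd, ce, ef
  2-simplices (6): abd, abf, acd, ace, bce, bef

giving chain groups C_0 ≅ Z^6, C_1 ≅ Z^12, C_2 ≅ Z^6.

The boundary map ∂_1: C_1 → C_0 is given by ∂[p,q] = [q] − [p]. For instance
  ∂ce = e − c.
The resulting 6×12 matrix has rank 5, and its Smith normal form has invariant factors (1,1,1,1,1).

The boundary map ∂_2: C_2 → C_1 maps a triangle to the signed sum of its edges. For instance
  ∂abd = bd − ad + ab,
  ∂acd = cd − ad + ac.
The 12×6 boundary matrix has rank 6 and Smith normal form diag(1,1,1,1,1,1).

Now H_k = ker ∂_k / im ∂_{k+1}, so:

  H_0: rank C_0 − rank ∂_1 = 6 − 5 = 1, and the invariant factors of ∂_1 are all 1, so H_0 = Z.
  H_1: rank ker ∂_1 − rank ∂_2 = (12 − 5) − 6 = 1, and the invariant factors of ∂_2 are all 1, so H_1 = Z.
  H_2: rank ker ∂_2 − rank ∂_3 = (6 − 6) − 0 = 0, and there is no ∂_3, so H_2 = 0.

As a check, the Euler characteristic is 6 − 12 + 6 = 0, which agrees with 1 − 1 + 0 = 0.

H_0 = Z,  H_1 = Z,  H_2 = 0.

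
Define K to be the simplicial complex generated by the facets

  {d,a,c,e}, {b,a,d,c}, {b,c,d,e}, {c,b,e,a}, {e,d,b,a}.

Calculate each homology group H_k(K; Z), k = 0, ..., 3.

K has 5 vertices, 10 edges, 10 triangles, 5 3-simplices.
rank ∂_0 = 0, rank ∂_1 = 4 ⇒ b_0 = 5 − 0 − 4 = 1; all invariant factors of ∂_1 are 1 so no torsion. So H_0 = Z.
rank ∂_1 = 4, rank ∂_2 = 6 ⇒ b_1 = 10 − 4 − 6 = 0; all invariant factors of ∂_2 are 1 so no torsion. So H_1 = 0.
rank ∂_2 = 6, rank ∂_3 = 4 ⇒ b_2 = 10 − 6 − 4 = 0; all invariant factors of ∂_3 are 1 so no torsion. So H_2 = 0.
rank ∂_3 = 4, rank ∂_4 = 0 ⇒ b_3 = 5 − 4 − 0 = 1. So H_3 = Z.

H_0 ≅ Z,  H_1 = 0,  H_2 = 0,  H_3 ≅ Z.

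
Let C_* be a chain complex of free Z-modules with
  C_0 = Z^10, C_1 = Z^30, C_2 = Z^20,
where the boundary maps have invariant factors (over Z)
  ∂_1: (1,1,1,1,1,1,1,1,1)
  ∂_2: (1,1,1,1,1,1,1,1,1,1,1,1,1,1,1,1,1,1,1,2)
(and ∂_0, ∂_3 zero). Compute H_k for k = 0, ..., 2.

H_0 ≅ Z,  H_1 ≅ Z ⊕ Z_2,  H_2 = 0.

H_0: b_0 = 10 − 0 − 9 = 1; torsion from ∂_1 factors > 1: none. So H_0 ≅ Z.
H_1: b_1 = 30 − 9 − 20 = 1; torsion from ∂_2 factors > 1: [2]. So H_1 ≅ Z ⊕ Z_2.
H_2: b_2 = 20 − 20 − 0 = 0; torsion from ∂_3 factors > 1: none. So H_2 ≅ 0.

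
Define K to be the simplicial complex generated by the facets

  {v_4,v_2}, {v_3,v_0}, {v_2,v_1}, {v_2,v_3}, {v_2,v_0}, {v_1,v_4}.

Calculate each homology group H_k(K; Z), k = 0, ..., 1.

Take the total order v_0 < v_1 < v_2 < v_3 < v_4 on the vertex set. Then K (dimension 1) consists of the simplices:

  0-simplices (5): [v_0], [v_1], [v_2], [v_3], [v_4]
  1-simplices (6): [v_0,v_2], [v_0,v_3], [v_1,v_2], [v_1,v_4], [v_2,v_3], [v_2,v_4]

so the chain groups are C_0 ≅ Z^5, C_1 ≅ Z^6.

The boundary map ∂_1: C_1 → C_0 sends each edge [p,q] (with p < q) to q − p. For instance
  ∂[v_2,v_4] = [v_4] − [v_2].
This gives a 5×6 integer matrix of rank 4; reducing to Smith normal form yields diagonal entries (1,1,1,1).

From H_k ≅ ker(∂_k) / im(∂_{k+1}) we obtain:

  H_0: rank C_0 − rank ∂_1 = 5 − 4 = 1, and the invariant factors of ∂_1 are all 1, so H_0 ≅ Z.
  H_1: rank ker ∂_1 − rank ∂_2 = (6 − 4) − 0 = 2, and there is no ∂_2, so H_1 ≅ Z^2.

As a check, the Euler characteristic is 5 − 6 = -1, which agrees with 1 − 2 = -1.
(K is a triangulation of a wedge of 2 circles.)

H_0 ≅ Z,  H_1 ≅ Z^2.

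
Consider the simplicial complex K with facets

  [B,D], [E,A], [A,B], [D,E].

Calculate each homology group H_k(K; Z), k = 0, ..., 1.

We work with the vertex ordering A < B < D < E. The simplices of K, each written with vertices in increasing order, are:

  0-simplices (4): A, B, D, E
  1-simplices (4): AB, AE, BD, DE

Hence C_0 ≅ Z^4, C_1 ≅ Z^4.

The boundary map ∂_1: C_1 → C_0 maps an edge to its endpoints' difference, ∂[p,q] = q − p.
The 4×4 boundary matrix has rank 3 and Smith normal form diag(1,1,1).

From H_k ≅ ker(∂_k) / im(∂_{k+1}) we obtain:

  H_0: rank C_0 − rank ∂_1 = 4 − 3 = 1, and the invariant factors of ∂_1 are all 1, so H_0 = Z.
  H_1: rank ker ∂_1 − rank ∂_2 = (4 − 3) − 0 = 1, and there is no ∂_2, so H_1 = Z.

As a check, the Euler characteristic is 4 − 4 = 0, which agrees with 1 − 1 = 0.

H_0 ≅ Z,  H_1 ≅ Z.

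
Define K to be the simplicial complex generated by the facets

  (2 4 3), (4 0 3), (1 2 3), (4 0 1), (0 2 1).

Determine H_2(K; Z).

H_2 ≅ 0.

We work with the vertex ordering 0 < 1 < 2 < 3 < 4. The simplices of K, each written with vertices in increasing order, are:

  0-simplices (5): [0], [1], [2], [3], [4]
  1-simplices (10): [0,1], [0,2], [0,3], [0,4], [1,2], [1,3], [1,4], [2,3], [2,4], [3,4]
  2-simplices (5): [0,1,2], [0,1,4], [0,3,4], [1,2,3], [2,3,4]

giving chain groups C_0 ≅ Z^5, C_1 ≅ Z^10, C_2 ≅ Z^5.

∂_1: C_1 → C_0 maps an edge to its endpoints' difference, ∂[p,q] = q − p. For instance
  ∂[3,4] = [4] − [3].
This gives a 5×10 integer matrix of rank 4; reducing to Smith normal form yields diagonal entries (1,1,1,1).

The boundary map ∂_2: C_2 → C_1 maps a triangle to the signed sum of its edges. For instance
  ∂[0,3,4] = [3,4] − [0,4] + [0,3],
  ∂[1,2,3] = [2,3] − [1,3] + [1,2].
The resulting 10×5 matrix has rank 5, and its Smith normal form has invariant factors (1,1,1,1,1).

Now H_k = ker ∂_k / im ∂_{k+1}, so:

  H_2: rank ker ∂_2 − rank ∂_3 = (5 − 5) − 0 = 0, and there is no ∂_3, so H_2 = 0.

(K is a triangulation of the Möbius band.)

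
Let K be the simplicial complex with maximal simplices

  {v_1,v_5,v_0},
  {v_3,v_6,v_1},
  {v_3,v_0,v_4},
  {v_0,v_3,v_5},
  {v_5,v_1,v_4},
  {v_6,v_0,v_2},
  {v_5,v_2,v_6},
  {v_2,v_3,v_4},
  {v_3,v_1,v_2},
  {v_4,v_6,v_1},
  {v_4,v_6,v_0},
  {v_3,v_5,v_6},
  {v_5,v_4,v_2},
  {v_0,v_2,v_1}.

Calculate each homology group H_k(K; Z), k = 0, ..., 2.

H_0 ≅ Z,  H_1 ≅ Z^2,  H_2 ≅ Z.

Fix the vertex order v_0 < v_1 < v_2 < v_3 < v_4 < v_5 < v_6 and write every simplex with vertices in increasing order. Then dim K = 2 and the simplices of K are:

  0-simplices (7): [v_0], [v_1], [v_2], [v_3], [v_4], [v_5], [v_6]
  1-simplices (21): (21 of them)
  2-simplices (14): (14 of them)

Hence C_0 ≅ Z^7, C_1 ≅ Z^21, C_2 ≅ Z^14.

The boundary map ∂_1: C_1 → C_0 is given by ∂[p,q] = [q] − [p].
As a 7×21 matrix over Z this has rank 6, with invariant factors (1,1,1,1,1,1).

∂_2: C_2 → C_1 maps a triangle to the signed sum of its edges. For instance
  ∂[v_2,v_4,v_5] = [v_4,v_5] − [v_2,v_5] + [v_2,v_4],
  ∂[v_0,v_3,v_5] = [v_3,v_5] − [v_0,v_5] + [v_0,v_3].
As a 21×14 matrix over Z this has rank 13, with invariant factors (1,1,1,1,1,1,1,1,1,1,1,1,1).

Computing H_k = (kernel of ∂_k) / (image of ∂_{k+1}):

  H_0: rank C_0 − rank ∂_1 = 7 − 6 = 1, and the invariant factors of ∂_1 are all 1, so H_0 = Z.
  H_1: rank ker ∂_1 − rank ∂_2 = (21 − 6) − 13 = 2, and the invariant factors of ∂_2 are all 1, so H_1 = Z^2.
  H_2: rank ker ∂_2 − rank ∂_3 = (14 − 13) − 0 = 1, and there is no ∂_3, so H_2 = Z.

(K is a triangulation of the torus T^2.)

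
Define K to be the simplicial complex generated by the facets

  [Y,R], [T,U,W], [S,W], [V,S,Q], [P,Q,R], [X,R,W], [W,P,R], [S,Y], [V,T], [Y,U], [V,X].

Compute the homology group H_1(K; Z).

H_1 = Z^5.

Order the vertices as P < Q < R < S < T < U < V < W < X < Y. Listing each simplex with vertices in this order, K has dimension 2 with simplices:

  0-simplices (10): P, Q, R, S, T, U, V, W, X, Y
  1-simplices (19): PQ, PR, PW, QR, QS, QV, RW, RX, RY, SV, SW, SY, TU, TV, TW, UW, UY, VX, WX
  2-simplices (5): PQR, PRW, QSV, RWX, TUW

giving chain groups C_0 ≅ Z^10, C_1 ≅ Z^19, C_2 ≅ Z^5.

The boundary map ∂_1: C_1 → C_0 is given by ∂[p,q] = [q] − [p]. For instance
  ∂RW = W − R.
The resulting 10×19 matrix has rank 9, and its Smith normal form has invariant factors (1,1,1,1,1,1,1,1,1).

Boundary ∂_2: C_2 → C_1 maps a triangle to the signed sum of its edges. For instance
  ∂QSV = SV − QV + QS,
  ∂RWX = WX − RX + RW.
The 19×5 boundary matrix has rank 5 and Smith normal form diag(1,1,1,1,1).

From H_k ≅ ker(∂_k) / im(∂_{k+1}) we obtain:

  H_1: rank ker ∂_1 − rank ∂_2 = (19 − 9) − 5 = 5, and the invariant factors of ∂_2 are all 1, so H_1 ≅ Z^5.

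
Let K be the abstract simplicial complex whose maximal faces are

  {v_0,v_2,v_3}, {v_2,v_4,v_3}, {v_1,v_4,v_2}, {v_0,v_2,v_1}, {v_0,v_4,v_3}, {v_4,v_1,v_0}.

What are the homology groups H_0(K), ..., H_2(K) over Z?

Take the total order v_0 < v_1 < v_2 < v_3 < v_4 on the vertex set. Then K (dimension 2) consists of the simplices:

  0-simplices (5): [v_0], [v_1], [v_2], [v_3], [v_4]
  1-simplices (9): [v_0,v_1], [v_0,v_2], [v_0,v_3], [v_0,v_4], [v_1,v_2], [v_1,v_4], [v_2,v_3], [v_2,v_4], [v_3,v_4]
  2-simplices (6): [v_0,v_1,v_2], [v_0,v_1,v_4], [v_0,v_2,v_3], [v_0,v_3,v_4], [v_1,v_2,v_4], [v_2,v_3,v_4]

giving chain groups C_0 ≅ Z^5, C_1 ≅ Z^9, C_2 ≅ Z^6.

∂_1: C_1 → C_0 maps an edge to its endpoints' difference, ∂[p,q] = q − p.
As a 5×9 matrix over Z this has rank 4, with invariant factors (1,1,1,1).

The boundary map ∂_2: C_2 → C_1 acts by ∂[p,q,r] = [q,r] − [p,r] + [p,q]. For instance
  ∂[v_0,v_2,v_3] = [v_2,v_3] − [v_0,v_3] + [v_0,v_2],
  ∂[v_0,v_1,v_2] = [v_1,v_2] − [v_0,v_2] + [v_0,v_1].
The resulting 9×6 matrix has rank 5, and its Smith normal form has invariant factors (1,1,1,1,1).

Reading off H_k = ker ∂_k / im ∂_{k+1}:

  H_0: rank C_0 − rank ∂_1 = 5 − 4 = 1, and the invariant factors of ∂_1 are all 1, so H_0 = Z.
  H_1: rank ker ∂_1 − rank ∂_2 = (9 − 4) − 5 = 0, and the invariant factors of ∂_2 are all 1, so H_1 = 0.
  H_2: rank ker ∂_2 − rank ∂_3 = (6 − 5) − 0 = 1, and there is no ∂_3, so H_2 = Z.

As a check, the Euler characteristic is 5 − 9 + 6 = 2, which agrees with 1 − 0 + 1 = 2.

H_0 ≅ Z,  H_1 = 0,  H_2 ≅ Z.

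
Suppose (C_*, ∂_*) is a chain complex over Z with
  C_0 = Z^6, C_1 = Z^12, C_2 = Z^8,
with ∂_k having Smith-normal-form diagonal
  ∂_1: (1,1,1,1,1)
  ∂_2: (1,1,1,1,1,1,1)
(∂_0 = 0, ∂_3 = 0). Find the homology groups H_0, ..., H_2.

H_0 = Z,  H_1 = 0,  H_2 = Z.

H_0: b_0 = 6 − 0 − 5 = 1; torsion from ∂_1 factors > 1: none. So H_0 = Z.
H_1: b_1 = 12 − 5 − 7 = 0; torsion from ∂_2 factors > 1: none. So H_1 = 0.
H_2: b_2 = 8 − 7 − 0 = 1; torsion from ∂_3 factors > 1: none. So H_2 = Z.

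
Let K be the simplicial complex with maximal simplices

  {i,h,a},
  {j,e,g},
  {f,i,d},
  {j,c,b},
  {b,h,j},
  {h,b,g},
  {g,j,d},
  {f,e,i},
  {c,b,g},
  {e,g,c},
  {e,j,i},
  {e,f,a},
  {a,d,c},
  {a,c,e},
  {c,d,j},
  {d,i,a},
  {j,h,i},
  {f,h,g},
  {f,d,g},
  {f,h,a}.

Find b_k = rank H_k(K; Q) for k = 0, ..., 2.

b_0 = 1, b_1 = 1, b_2 = 0.

Fix the vertex order a < b < c < d < e < f < g < h < i < j and write every simplex with vertices in increasing order. Then dim K = 2 and the simplices of K are:

  0-simplices (10): a, b, c, d, e, f, g, h, i, j
  1-simplices (30): ac, ad, ae, af, ah, ai, bc, bg, bh, bj, cd, ce, cg, cj, df, dg, di, dj, ef, eg, ei, ej, fg, fh, fi, gh, gj, hi, hj, ij
  2-simplices (20): acd, ace, adi, aef, afh, ahi, bcg, bcj, bgh, bhj, cdj, ceg, dfg, dfi, dgj, efi, egj, eij, fgh, hij

Hence C_0 ≅ Z^10, C_1 ≅ Z^30, C_2 ≅ Z^20.

∂_1: C_1 → C_0 sends each edge [p,q] (with p < q) to q − p. For instance
  ∂fi = i − f.
This gives a 10×30 integer matrix of rank 9; reducing to Smith normal form yields diagonal entries (1,1,1,1,1,1,1,1,1).

∂_2: C_2 → C_1 sends each 2-simplex [p,q,r] to [q,r] − [p,r] + [p,q]. For instance
  ∂bhj = hj − bj + bh,
  ∂aef = ef − af + ae.
The 30×20 boundary matrix has rank 20 and Smith normal form diag(1,1,1,1,1,1,1,1,1,1,1,1,1,1,1,1,1,1,1,2).

Reading off H_k = ker ∂_k / im ∂_{k+1}:

  H_0: rank C_0 − rank ∂_1 = 10 − 9 = 1, and the invariant factors of ∂_1 are all 1, so H_0 ≅ Z.
  H_1: rank ker ∂_1 − rank ∂_2 = (30 − 9) − 20 = 1, and ∂_2 has invariant factor 2 > 1, so H_1 ≅ Z ⊕ Z_2.
  H_2: rank ker ∂_2 − rank ∂_3 = (20 − 20) − 0 = 0, and there is no ∂_3, so H_2 ≅ 0.

Hence the Betti numbers are b_0 = 1, b_1 = 1, b_2 = 0.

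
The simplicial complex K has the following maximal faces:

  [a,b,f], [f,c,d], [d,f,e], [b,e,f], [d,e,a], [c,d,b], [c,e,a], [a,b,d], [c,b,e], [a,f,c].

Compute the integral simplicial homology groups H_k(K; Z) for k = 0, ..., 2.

We work with the vertex ordering a < b < c < d < e < f. The simplices of K, each written with vertices in increasing order, are:

  0-simplices (6): a, b, c, d, e, f
  1-simplices (15): ab, ac, ad, ae, af, bc, bd, be, bf, cd, ce, cf, de, df, ef
  2-simplices (10): abd, abf, ace, acf, ade, bcd, bce, bef, cdf, def

giving chain groups C_0 ≅ Z^6, C_1 ≅ Z^15, C_2 ≅ Z^10.

∂_1: C_1 → C_0 maps an edge to its endpoints' difference, ∂[p,q] = q − p. For instance
  ∂de = e − d.
The 6×15 boundary matrix has rank 5 and Smith normal form diag(1,1,1,1,1).

∂_2: C_2 → C_1 acts by ∂[p,q,r] = [q,r] − [p,r] + [p,q]. For instance
  ∂def = ef − df + de,
  ∂ace = ce − ae + ac.
As a 15×10 matrix over Z this has rank 10, with invariant factors (1,1,1,1,1,1,1,1,1,2).

From H_k ≅ ker(∂_k) / im(∂_{k+1}) we obtain:

  H_0: rank C_0 − rank ∂_1 = 6 − 5 = 1, and the invariant factors of ∂_1 are all 1, so H_0 = Z.
  H_1: rank ker ∂_1 − rank ∂_2 = (15 − 5) − 10 = 0, and ∂_2 has invariant factor 2 > 1, so H_1 = Z/2.
  H_2: rank ker ∂_2 − rank ∂_3 = (10 − 10) − 0 = 0, and there is no ∂_3, so H_2 = 0.

H_0 = Z,  H_1 = Z/2,  H_2 = 0.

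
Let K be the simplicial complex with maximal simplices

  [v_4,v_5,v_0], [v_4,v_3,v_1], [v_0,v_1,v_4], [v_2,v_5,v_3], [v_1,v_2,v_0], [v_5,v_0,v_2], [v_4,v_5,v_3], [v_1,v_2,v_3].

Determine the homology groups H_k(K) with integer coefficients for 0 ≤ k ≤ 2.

H_0 ≅ Z,  H_1 = 0,  H_2 ≅ Z.

K has 6 vertices, 12 edges, 8 triangles.
rank ∂_0 = 0, rank ∂_1 = 5 ⇒ b_0 = 6 − 0 − 5 = 1; all invariant factors of ∂_1 are 1 so no torsion. So H_0 = Z.
rank ∂_1 = 5, rank ∂_2 = 7 ⇒ b_1 = 12 − 5 − 7 = 0; all invariant factors of ∂_2 are 1 so no torsion. So H_1 = 0.
rank ∂_2 = 7, rank ∂_3 = 0 ⇒ b_2 = 8 − 7 − 0 = 1. So H_2 = Z.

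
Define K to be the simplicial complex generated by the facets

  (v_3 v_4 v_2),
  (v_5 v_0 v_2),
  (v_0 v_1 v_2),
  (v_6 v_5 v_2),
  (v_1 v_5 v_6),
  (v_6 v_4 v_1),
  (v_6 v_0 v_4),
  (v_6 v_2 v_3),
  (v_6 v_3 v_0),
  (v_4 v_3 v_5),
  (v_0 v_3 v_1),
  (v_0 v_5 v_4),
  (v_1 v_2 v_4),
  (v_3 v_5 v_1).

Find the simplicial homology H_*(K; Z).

Fix the vertex order v_0 < v_1 < v_2 < v_3 < v_4 < v_5 < v_6 and write every simplex with vertices in increasing order. Then dim K = 2 and the simplices of K are:

  0-simplices (7): [v_0], [v_1], [v_2], [v_3], [v_4], [v_5], [v_6]
  1-simplices (21): (21 of them)
  2-simplices (14): (14 of them)

so the chain groups are C_0 ≅ Z^7, C_1 ≅ Z^21, C_2 ≅ Z^14.

Boundary ∂_1: C_1 → C_0 sends each edge [p,q] (with p < q) to q − p.
This gives a 7×21 integer matrix of rank 6; reducing to Smith normal form yields diagonal entries (1,1,1,1,1,1).

Boundary ∂_2: C_2 → C_1 acts by ∂[p,q,r] = [q,r] − [p,r] + [p,q]. For instance
  ∂[v_2,v_3,v_6] = [v_3,v_6] − [v_2,v_6] + [v_2,v_3],
  ∂[v_0,v_1,v_3] = [v_1,v_3] − [v_0,v_3] + [v_0,v_1].
The resulting 21×14 matrix has rank 13, and its Smith normal form has invariant factors (1,1,1,1,1,1,1,1,1,1,1,1,1).

From H_k ≅ ker(∂_k) / im(∂_{k+1}) we obtain:

  H_0: rank C_0 − rank ∂_1 = 7 − 6 = 1, and the invariant factors of ∂_1 are all 1, so H_0 ≅ Z.
  H_1: rank ker ∂_1 − rank ∂_2 = (21 − 6) − 13 = 2, and the invariant factors of ∂_2 are all 1, so H_1 ≅ Z^2.
  H_2: rank ker ∂_2 − rank ∂_3 = (14 − 13) − 0 = 1, and there is no ∂_3, so H_2 ≅ Z.

As a check, the Euler characteristic is 7 − 21 + 14 = 0, which agrees with 1 − 2 + 1 = 0.

H_0 = Z,  H_1 = Z^2,  H_2 = Z.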